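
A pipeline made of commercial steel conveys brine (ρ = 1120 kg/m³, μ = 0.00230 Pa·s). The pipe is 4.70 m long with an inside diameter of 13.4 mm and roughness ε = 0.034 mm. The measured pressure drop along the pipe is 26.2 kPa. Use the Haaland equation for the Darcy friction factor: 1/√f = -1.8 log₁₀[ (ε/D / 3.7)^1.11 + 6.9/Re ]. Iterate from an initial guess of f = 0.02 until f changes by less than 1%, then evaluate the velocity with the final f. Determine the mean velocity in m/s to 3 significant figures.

V ≈ 2.03 m/s

Rearranging Darcy-Weisbach: V = √(2·ΔP·D/(f·L·ρ)). With ε/D = 3.4e-05/0.0134 = 0.00254, iterate starting from f = 0.02:
  f = 0.02 → V = √(2·2.62e+04·0.0134/(0.02·4.7·1120)) = 2.583 m/s; Re = ρVD/μ = 1.685e+04; f → 0.03122
  f = 0.03122 → V = 2.067 m/s; Re = 1.349e+04; f → 0.0324
  f = 0.0324 → V = 2.029 m/s; Re = 1.324e+04; f → 0.0325
Converged (Δf/f < 1%). With the final f = 0.0325: V = √(2·2.62e+04·0.0134/(0.0325·4.7·1120)) = 2.026 m/s.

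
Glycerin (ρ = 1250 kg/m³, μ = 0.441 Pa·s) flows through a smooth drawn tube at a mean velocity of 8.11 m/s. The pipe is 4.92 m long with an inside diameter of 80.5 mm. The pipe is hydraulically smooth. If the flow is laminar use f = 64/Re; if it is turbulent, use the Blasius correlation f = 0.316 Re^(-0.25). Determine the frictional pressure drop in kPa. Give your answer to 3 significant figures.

ΔP ≈ 86.9 kPa

Reynolds number Re = ρVD/μ = 1250 · 8.11 · 0.0805 / 0.441 = 1850.
Re < 2300 → laminar flow, so f = 64/Re = 64/1850 = 0.03459 (the turbulent correlation is not needed).
Darcy-Weisbach: ΔP = f(L/D)(ρV²/2) = 0.03459·(4.92/0.0805)·(1250·8.11²/2) = 0.03459·61.12·4.111e+04 = 8.689e+04 Pa.
ΔP = 8.689e+04 Pa = 86.9 kPa.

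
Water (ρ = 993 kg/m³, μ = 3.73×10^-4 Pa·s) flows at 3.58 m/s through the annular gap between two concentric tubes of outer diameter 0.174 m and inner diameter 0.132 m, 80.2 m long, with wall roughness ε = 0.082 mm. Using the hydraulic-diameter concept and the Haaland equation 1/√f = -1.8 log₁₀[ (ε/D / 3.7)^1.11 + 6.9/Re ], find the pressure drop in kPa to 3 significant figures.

Hydraulic diameter D_h = 4A/P = D_o - D_i = 0.174 - 0.132 = 0.042 m.
Re = ρVD_h/μ = 993·3.58·0.042/0.000373 = 4.003e+05.
ε/D_h = 8.2e-05/0.042 = 0.00195; Haaland gives 1/√f = -1.8 log₁₀[0.00023+1.72e-05] = 6.492, so f = 0.02373.
ΔP = f(L/D_h)(ρV²/2) = 0.02373·80.2/0.042·6363 = 2.883e+05 Pa.
ΔP = 288 kPa.

ΔP ≈ 288 kPa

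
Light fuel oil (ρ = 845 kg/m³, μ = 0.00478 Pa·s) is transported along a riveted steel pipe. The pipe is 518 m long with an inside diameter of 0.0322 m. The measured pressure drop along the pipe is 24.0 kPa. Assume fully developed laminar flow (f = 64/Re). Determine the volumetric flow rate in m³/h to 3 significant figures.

For laminar flow, f = 64/Re with Re = ρVD/μ, so Darcy-Weisbach reduces to ΔP = 32μLV/D². Solving for V: V = ΔP·D²/(32μL) = 2.4e+04·(0.0322)²/(32·0.00478·518) = 0.3141 m/s.
Check: Re = ρVD/μ = 845·0.3141·0.0322/0.00478 = 1788 < 2300, so the laminar assumption holds.
Q = V·A = 0.3141·(π/4·0.0322²) = 0.0002558 m³/s = 0.921 m³/h.

Q ≈ 0.921 m³/h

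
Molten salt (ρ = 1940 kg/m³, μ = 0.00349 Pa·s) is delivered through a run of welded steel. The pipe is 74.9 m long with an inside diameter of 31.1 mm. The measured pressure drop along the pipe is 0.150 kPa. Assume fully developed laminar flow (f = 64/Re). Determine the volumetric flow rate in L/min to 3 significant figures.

Q ≈ 0.791 L/min

For laminar flow, f = 64/Re with Re = ρVD/μ, so Darcy-Weisbach reduces to ΔP = 32μLV/D². Solving for V: V = ΔP·D²/(32μL) = 150·(0.0311)²/(32·0.00349·74.9) = 0.01734 m/s.
Check: Re = ρVD/μ = 1940·0.01734·0.0311/0.00349 = 299.8 < 2300, so the laminar assumption holds.
Q = V·A = 0.01734·(π/4·0.0311²) = 1.318e-05 m³/s = 0.791 L/min.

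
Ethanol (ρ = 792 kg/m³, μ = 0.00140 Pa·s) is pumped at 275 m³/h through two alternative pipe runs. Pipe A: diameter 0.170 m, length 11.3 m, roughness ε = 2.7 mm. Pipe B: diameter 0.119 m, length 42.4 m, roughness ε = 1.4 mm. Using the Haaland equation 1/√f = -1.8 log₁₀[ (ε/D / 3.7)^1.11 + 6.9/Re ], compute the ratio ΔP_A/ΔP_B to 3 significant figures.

Pipe A: V = Q/A = 0.07639/0.0227 = 3.365 m/s; Re = 3.237e+05; ε/D = 0.0159; Haaland → f = 0.04483; ΔP_A = f(L/D)(ρV²/2) = 1.337e+04 Pa.
Pipe B: V = Q/A = 0.07639/0.01112 = 6.868 m/s; Re = 4.624e+05; ε/D = 0.0118; Haaland → f = 0.04027; ΔP_B = f(L/D)(ρV²/2) = 2.68e+05 Pa.
ΔP_A/ΔP_B = 1.337e+04/2.68e+05 = 0.0499.

ΔP_A/ΔP_B ≈ 0.0499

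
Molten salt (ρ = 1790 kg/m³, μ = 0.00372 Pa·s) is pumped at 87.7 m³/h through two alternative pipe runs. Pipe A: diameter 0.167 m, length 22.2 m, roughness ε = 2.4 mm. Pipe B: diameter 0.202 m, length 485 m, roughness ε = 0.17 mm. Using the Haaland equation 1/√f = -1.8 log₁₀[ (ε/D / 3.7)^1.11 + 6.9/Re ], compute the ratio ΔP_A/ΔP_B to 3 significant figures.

ΔP_A/ΔP_B ≈ 0.234

Pipe A: V = Q/A = 0.02436/0.0219 = 1.112 m/s; Re = 8.937e+04; ε/D = 0.0144; Haaland → f = 0.04361; ΔP_A = f(L/D)(ρV²/2) = 6418 Pa.
Pipe B: V = Q/A = 0.02436/0.03205 = 0.7602 m/s; Re = 7.389e+04; ε/D = 0.000842; Haaland → f = 0.02212; ΔP_B = f(L/D)(ρV²/2) = 2.746e+04 Pa.
ΔP_A/ΔP_B = 6418/2.746e+04 = 0.234.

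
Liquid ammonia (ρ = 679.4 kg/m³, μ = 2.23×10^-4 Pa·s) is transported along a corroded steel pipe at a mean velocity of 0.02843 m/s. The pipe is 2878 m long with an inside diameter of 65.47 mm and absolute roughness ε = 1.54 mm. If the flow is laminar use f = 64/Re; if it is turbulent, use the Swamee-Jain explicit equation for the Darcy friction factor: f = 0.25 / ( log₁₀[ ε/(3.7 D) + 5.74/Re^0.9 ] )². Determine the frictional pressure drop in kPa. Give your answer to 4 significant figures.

Reynolds number Re = ρVD/μ = 679.4 · 0.02843 · 0.06547 / 0.000223 = 5671.
Re > 4000 → turbulent. Relative roughness ε/D = 0.00154/0.06547 = 0.0235. Swamee-Jain: f = 0.25/(log₁₀[0.0235/3.7 + 5.74/5671^0.9])² = 0.25/(log₁₀[0.00636 + 0.0024])² = 0.25/(-2.058)² = 0.05905.
Darcy-Weisbach: ΔP = f(L/D)(ρV²/2) = 0.05905·(2878/0.06547)·(679.4·0.02843²/2) = 0.05905·4.396e+04·0.2746 = 712.8 Pa.
ΔP = 712.8 Pa = 0.7128 kPa.

ΔP ≈ 0.7128 kPa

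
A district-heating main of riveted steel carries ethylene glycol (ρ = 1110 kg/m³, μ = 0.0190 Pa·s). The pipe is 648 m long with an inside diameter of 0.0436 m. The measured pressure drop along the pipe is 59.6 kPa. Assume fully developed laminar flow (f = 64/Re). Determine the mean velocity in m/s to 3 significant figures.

For laminar flow, f = 64/Re with Re = ρVD/μ, so Darcy-Weisbach reduces to ΔP = 32μLV/D². Solving for V: V = ΔP·D²/(32μL) = 5.96e+04·(0.0436)²/(32·0.019·648) = 0.2876 m/s.
Check: Re = ρVD/μ = 1110·0.2876·0.0436/0.019 = 732.5 < 2300, so the laminar assumption holds.

V ≈ 0.288 m/s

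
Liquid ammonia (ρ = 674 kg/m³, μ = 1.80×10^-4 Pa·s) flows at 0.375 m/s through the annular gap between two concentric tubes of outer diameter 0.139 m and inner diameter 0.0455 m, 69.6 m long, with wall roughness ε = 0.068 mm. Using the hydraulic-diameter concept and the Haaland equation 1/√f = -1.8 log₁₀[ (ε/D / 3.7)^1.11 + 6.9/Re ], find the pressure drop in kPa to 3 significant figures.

ΔP ≈ 0.720 kPa

Hydraulic diameter D_h = 4A/P = D_o - D_i = 0.139 - 0.0455 = 0.0935 m.
Re = ρVD_h/μ = 674·0.375·0.0935/0.00018 = 1.313e+05.
ε/D_h = 6.8e-05/0.0935 = 0.000727; Haaland gives 1/√f = -1.8 log₁₀[7.69e-05+5.26e-05] = 6.998, so f = 0.02042.
ΔP = f(L/D_h)(ρV²/2) = 0.02042·69.6/0.0935·47.39 = 720.3 Pa.
ΔP = 0.720 kPa.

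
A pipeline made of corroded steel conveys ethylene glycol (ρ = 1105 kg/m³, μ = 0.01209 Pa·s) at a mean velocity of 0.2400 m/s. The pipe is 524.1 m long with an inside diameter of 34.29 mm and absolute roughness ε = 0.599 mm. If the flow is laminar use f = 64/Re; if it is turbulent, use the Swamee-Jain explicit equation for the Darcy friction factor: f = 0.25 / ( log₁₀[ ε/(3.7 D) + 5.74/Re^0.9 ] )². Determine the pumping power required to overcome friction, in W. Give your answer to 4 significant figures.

Reynolds number Re = ρVD/μ = 1105 · 0.24 · 0.03429 / 0.0121 = 752.2.
Re < 2300 → laminar flow, so f = 64/Re = 64/752.2 = 0.08509 (the turbulent correlation is not needed).
Darcy-Weisbach: ΔP = f(L/D)(ρV²/2) = 0.08509·(524.1/0.03429)·(1105·0.24²/2) = 0.08509·1.528e+04·31.82 = 4.139e+04 Pa.
Q = V·A = 0.24·0.0009235 = 0.0002216 m³/s.
Pumping power P = QΔP = 0.0002216·4.139e+04 = 9.1728 W = 9.173 W.

P ≈ 9.173 W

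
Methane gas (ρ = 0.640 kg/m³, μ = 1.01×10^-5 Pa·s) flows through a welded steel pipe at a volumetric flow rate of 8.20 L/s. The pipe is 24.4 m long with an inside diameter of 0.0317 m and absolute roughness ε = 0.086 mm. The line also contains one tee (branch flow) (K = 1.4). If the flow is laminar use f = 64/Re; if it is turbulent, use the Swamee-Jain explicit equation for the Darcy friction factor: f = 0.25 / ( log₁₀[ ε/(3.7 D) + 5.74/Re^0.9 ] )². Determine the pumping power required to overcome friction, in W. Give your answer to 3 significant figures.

Q = 8.20 L/s = 8.20/1000 = 0.0082 m³/s.
Cross-sectional area A = πD²/4 = π(0.0317)²/4 = 0.0007892 m²; mean velocity V = Q/A = 0.0082/0.0007892 = 10.39 m/s.
Reynolds number Re = ρVD/μ = 0.64 · 10.39 · 0.0317 / 1.01e-05 = 2.087e+04.
Re > 4000 → turbulent. Relative roughness ε/D = 8.6e-05/0.0317 = 0.00271. Swamee-Jain: f = 0.25/(log₁₀[0.00271/3.7 + 5.74/2.087e+04^0.9])² = 0.25/(log₁₀[0.000733 + 0.000744])² = 0.25/(-2.831)² = 0.0312.
Total minor-loss coefficient ΣK = 1·1.4 = 1.4.
ΔP = [f·L/D + ΣK]·(ρV²/2) = [0.0312·24.4/0.0317 + 1.4]·(0.64·10.39²/2) = [24.02 + 1.4]·34.54 = 877.9 Pa.
Pumping power P = QΔP = 0.0082·877.9 = 7.199 W = 7.20 W.

P ≈ 7.20 W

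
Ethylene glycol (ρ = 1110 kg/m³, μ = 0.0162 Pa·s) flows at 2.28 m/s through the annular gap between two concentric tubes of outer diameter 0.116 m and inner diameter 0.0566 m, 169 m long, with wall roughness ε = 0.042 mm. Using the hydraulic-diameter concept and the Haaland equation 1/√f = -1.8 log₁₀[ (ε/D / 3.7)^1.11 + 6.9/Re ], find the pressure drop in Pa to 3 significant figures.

Hydraulic diameter D_h = 4A/P = D_o - D_i = 0.116 - 0.0566 = 0.0594 m.
Re = ρVD_h/μ = 1110·2.28·0.0594/0.0162 = 9280.
ε/D_h = 4.2e-05/0.0594 = 0.000707; Haaland gives 1/√f = -1.8 log₁₀[7.45e-05+0.000744] = 5.557, so f = 0.03238.
ΔP = f(L/D_h)(ρV²/2) = 0.03238·169/0.0594·2885 = 2.658e+05 Pa.

ΔP ≈ 266000 Pa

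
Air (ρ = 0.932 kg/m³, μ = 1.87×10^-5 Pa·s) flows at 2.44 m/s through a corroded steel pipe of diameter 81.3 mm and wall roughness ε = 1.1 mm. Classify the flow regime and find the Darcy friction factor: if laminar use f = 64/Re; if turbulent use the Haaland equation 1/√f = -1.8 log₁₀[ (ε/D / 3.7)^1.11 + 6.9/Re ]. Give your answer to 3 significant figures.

Re = ρVD/μ = 0.932·2.44·0.0813/1.87e-05 = 9887.
Re > 4000 → turbulent. ε/D = 0.0011/0.0813 = 0.0135; Haaland: 1/√f = -1.8 log₁₀[0.00197 + 0.000698] = 4.632, so f = 0.04661.

f ≈ 0.0466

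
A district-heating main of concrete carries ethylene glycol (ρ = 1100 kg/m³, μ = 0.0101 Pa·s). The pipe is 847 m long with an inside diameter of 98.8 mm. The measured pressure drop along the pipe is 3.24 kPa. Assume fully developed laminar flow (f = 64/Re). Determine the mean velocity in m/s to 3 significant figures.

V ≈ 0.116 m/s

For laminar flow, f = 64/Re with Re = ρVD/μ, so Darcy-Weisbach reduces to ΔP = 32μLV/D². Solving for V: V = ΔP·D²/(32μL) = 3240·(0.0988)²/(32·0.0101·847) = 0.1155 m/s.
Check: Re = ρVD/μ = 1100·0.1155·0.0988/0.0101 = 1243 < 2300, so the laminar assumption holds.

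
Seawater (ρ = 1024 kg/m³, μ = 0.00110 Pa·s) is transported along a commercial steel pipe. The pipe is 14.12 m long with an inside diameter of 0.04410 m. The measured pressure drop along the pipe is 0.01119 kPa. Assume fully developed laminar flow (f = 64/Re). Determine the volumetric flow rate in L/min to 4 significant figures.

Q ≈ 4.013 L/min

For laminar flow, f = 64/Re with Re = ρVD/μ, so Darcy-Weisbach reduces to ΔP = 32μLV/D². Solving for V: V = ΔP·D²/(32μL) = 11.19·(0.0441)²/(32·0.0011·14.12) = 0.04379 m/s.
Check: Re = ρVD/μ = 1024·0.04379·0.0441/0.0011 = 1798 < 2300, so the laminar assumption holds.
Q = V·A = 0.04379·(π/4·0.0441²) = 6.688e-05 m³/s = 4.013 L/min.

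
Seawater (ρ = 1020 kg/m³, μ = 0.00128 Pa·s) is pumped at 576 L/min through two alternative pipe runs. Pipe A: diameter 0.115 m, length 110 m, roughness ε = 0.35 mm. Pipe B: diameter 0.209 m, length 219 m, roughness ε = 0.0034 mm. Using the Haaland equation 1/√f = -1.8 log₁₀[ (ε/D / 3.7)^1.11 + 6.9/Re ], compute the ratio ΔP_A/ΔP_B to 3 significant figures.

ΔP_A/ΔP_B ≈ 13.1

Pipe A: V = Q/A = 0.0096/0.01039 = 0.9242 m/s; Re = 8.47e+04; ε/D = 0.00304; Haaland → f = 0.02768; ΔP_A = f(L/D)(ρV²/2) = 1.154e+04 Pa.
Pipe B: V = Q/A = 0.0096/0.03431 = 0.2798 m/s; Re = 4.66e+04; ε/D = 1.63e-05; Haaland → f = 0.02108; ΔP_B = f(L/D)(ρV²/2) = 882.2 Pa.
ΔP_A/ΔP_B = 1.154e+04/882.2 = 13.1.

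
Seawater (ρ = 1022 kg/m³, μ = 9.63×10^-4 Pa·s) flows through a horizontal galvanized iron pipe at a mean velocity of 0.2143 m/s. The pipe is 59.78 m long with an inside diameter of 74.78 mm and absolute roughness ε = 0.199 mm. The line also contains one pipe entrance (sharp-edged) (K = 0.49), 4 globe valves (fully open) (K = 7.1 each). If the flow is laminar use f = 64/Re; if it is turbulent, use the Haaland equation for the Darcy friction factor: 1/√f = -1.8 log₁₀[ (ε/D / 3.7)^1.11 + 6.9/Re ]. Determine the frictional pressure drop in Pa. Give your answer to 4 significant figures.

Reynolds number Re = ρVD/μ = 1022 · 0.2143 · 0.07478 / 0.000963 = 1.701e+04.
Re > 4000 → turbulent. Relative roughness ε/D = 0.000199/0.07478 = 0.00266. Haaland: 1/√f = -1.8 log₁₀[(0.00266/3.7)^1.11 + 6.9/1.701e+04] = -1.8 log₁₀[0.000324 + 0.000406] = 5.646, so f = 0.03137.
Total minor-loss coefficient ΣK = 1·0.49 + 4·7.1 = 28.9.
ΔP = [f·L/D + ΣK]·(ρV²/2) = [0.03137·59.78/0.07478 + 28.9]·(1022·0.2143²/2) = [25.08 + 28.9]·23.47 = 1267 Pa.

ΔP ≈ 1267 Pa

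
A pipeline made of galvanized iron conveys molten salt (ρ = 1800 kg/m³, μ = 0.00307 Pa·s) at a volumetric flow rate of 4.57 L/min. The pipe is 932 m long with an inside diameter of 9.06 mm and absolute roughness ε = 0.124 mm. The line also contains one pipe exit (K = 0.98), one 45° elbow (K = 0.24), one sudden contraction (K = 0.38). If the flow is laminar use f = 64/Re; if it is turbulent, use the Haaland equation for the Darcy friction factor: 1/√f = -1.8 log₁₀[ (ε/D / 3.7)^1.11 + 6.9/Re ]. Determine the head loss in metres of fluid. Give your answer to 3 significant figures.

Q = 4.57 L/min = 4.57/60000 = 7.617e-05 m³/s.
Cross-sectional area A = πD²/4 = π(0.00906)²/4 = 6.447e-05 m²; mean velocity V = Q/A = 7.617e-05/6.447e-05 = 1.181 m/s.
Reynolds number Re = ρVD/μ = 1800 · 1.181 · 0.00906 / 0.00307 = 6276.
Re > 4000 → turbulent. Relative roughness ε/D = 0.000124/0.00906 = 0.0137. Haaland: 1/√f = -1.8 log₁₀[(0.0137/3.7)^1.11 + 6.9/6276] = -1.8 log₁₀[0.002 + 0.0011] = 4.516, so f = 0.04903.
Total minor-loss coefficient ΣK = 1·0.98 + 1·0.24 + 1·0.38 = 1.6.
ΔP = [f·L/D + ΣK]·(ρV²/2) = [0.04903·932/0.00906 + 1.6]·(1800·1.181²/2) = [5044 + 1.6]·1256 = 6.338e+06 Pa.
Head loss h_f = ΔP/(ρg) = 6.338e+06/(1800·9.81) = 359 m.

h_f ≈ 359 m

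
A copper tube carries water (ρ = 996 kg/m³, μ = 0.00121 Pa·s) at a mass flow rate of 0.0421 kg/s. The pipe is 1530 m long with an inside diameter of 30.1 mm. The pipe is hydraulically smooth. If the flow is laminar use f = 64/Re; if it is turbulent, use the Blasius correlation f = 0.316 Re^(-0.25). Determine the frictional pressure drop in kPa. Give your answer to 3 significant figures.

A = πD²/4 = π(0.0301)²/4 = 0.0007116 m²; mean velocity V = ṁ/(ρA) = 0.0421/(996 · 0.0007116) = 0.0594 m/s.
Reynolds number Re = ρVD/μ = 996 · 0.0594 · 0.0301 / 0.00121 = 1472.
Re < 2300 → laminar flow, so f = 64/Re = 64/1472 = 0.04349 (the turbulent correlation is not needed).
Darcy-Weisbach: ΔP = f(L/D)(ρV²/2) = 0.04349·(1530/0.0301)·(996·0.0594²/2) = 0.04349·5.083e+04·1.757 = 3884 Pa.
ΔP = 3884 Pa = 3.88 kPa.

ΔP ≈ 3.88 kPa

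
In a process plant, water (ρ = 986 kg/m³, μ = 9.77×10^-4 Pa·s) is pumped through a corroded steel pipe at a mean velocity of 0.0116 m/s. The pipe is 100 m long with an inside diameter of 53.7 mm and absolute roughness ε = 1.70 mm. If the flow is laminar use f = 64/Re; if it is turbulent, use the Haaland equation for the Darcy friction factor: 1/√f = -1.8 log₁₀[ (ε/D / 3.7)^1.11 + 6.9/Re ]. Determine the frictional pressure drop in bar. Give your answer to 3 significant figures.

Reynolds number Re = ρVD/μ = 986 · 0.0116 · 0.0537 / 0.000977 = 628.7.
Re < 2300 → laminar flow, so f = 64/Re = 64/628.7 = 0.1018 (the turbulent correlation is not needed).
Darcy-Weisbach: ΔP = f(L/D)(ρV²/2) = 0.1018·(100/0.0537)·(986·0.0116²/2) = 0.1018·1862·0.06634 = 12.58 Pa.
ΔP = 12.58 Pa = 1.26×10^-4 bar.

ΔP ≈ 1.26×10^-4 bar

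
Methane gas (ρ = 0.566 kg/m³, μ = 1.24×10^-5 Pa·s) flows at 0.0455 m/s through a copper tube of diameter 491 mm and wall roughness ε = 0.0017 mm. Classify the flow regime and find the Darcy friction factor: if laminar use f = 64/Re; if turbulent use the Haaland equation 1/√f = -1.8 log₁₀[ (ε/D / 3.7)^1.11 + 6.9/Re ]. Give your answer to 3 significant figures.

Re = ρVD/μ = 0.566·0.0455·0.491/1.24e-05 = 1020.
Re < 2300 → laminar, so f = 64/Re = 0.06276 (roughness is irrelevant in laminar flow).

f ≈ 0.0628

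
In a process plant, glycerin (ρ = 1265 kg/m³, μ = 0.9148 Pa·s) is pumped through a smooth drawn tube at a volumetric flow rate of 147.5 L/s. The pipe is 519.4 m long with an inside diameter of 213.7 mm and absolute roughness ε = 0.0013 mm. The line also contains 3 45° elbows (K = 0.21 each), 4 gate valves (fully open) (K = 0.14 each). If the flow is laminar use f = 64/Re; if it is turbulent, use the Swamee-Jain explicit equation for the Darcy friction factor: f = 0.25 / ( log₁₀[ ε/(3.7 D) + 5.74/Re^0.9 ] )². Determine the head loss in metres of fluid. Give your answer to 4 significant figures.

Q = 147.5 L/s = 147.5/1000 = 0.1475 m³/s.
Cross-sectional area A = πD²/4 = π(0.2137)²/4 = 0.03587 m²; mean velocity V = Q/A = 0.1475/0.03587 = 4.112 m/s.
Reynolds number Re = ρVD/μ = 1265 · 4.112 · 0.2137 / 0.915 = 1215.
Re < 2300 → laminar flow, so f = 64/Re = 64/1215 = 0.05266 (the turbulent correlation is not needed).
Total minor-loss coefficient ΣK = 3·0.21 + 4·0.14 = 1.19.
ΔP = [f·L/D + ΣK]·(ρV²/2) = [0.05266·519.4/0.2137 + 1.19]·(1265·4.112²/2) = [128 + 1.19]·1.07e+04 = 1.382e+06 Pa.
Head loss h_f = ΔP/(ρg) = 1.382e+06/(1265·9.81) = 111.4 m.

h_f ≈ 111.4 m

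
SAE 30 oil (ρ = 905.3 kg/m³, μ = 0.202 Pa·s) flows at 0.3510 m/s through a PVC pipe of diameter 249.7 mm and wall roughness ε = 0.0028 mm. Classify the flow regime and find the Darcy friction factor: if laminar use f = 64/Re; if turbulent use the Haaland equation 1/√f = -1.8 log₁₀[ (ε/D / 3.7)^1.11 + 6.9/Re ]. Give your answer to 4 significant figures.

f ≈ 0.1629

Re = ρVD/μ = 905.3·0.351·0.2497/0.202 = 392.8.
Re < 2300 → laminar, so f = 64/Re = 0.1629 (roughness is irrelevant in laminar flow).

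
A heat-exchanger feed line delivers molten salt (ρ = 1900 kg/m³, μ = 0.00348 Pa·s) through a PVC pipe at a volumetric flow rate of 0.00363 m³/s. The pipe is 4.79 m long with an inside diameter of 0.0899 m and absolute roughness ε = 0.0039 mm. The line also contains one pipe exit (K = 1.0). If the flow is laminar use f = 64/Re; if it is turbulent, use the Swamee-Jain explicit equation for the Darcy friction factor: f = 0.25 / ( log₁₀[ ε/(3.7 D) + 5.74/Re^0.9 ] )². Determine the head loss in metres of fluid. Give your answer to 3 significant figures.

h_f ≈ 0.0379 m

Cross-sectional area A = πD²/4 = π(0.0899)²/4 = 0.006348 m²; mean velocity V = Q/A = 0.00363/0.006348 = 0.5719 m/s.
Reynolds number Re = ρVD/μ = 1900 · 0.5719 · 0.0899 / 0.00348 = 2.807e+04.
Re > 4000 → turbulent. Relative roughness ε/D = 3.9e-06/0.0899 = 4.34e-05. Swamee-Jain: f = 0.25/(log₁₀[4.34e-05/3.7 + 5.74/2.807e+04^0.9])² = 0.25/(log₁₀[1.17e-05 + 0.00057])² = 0.25/(-3.236)² = 0.02388.
Total minor-loss coefficient ΣK = 1·1 = 1.
ΔP = [f·L/D + ΣK]·(ρV²/2) = [0.02388·4.79/0.0899 + 1]·(1900·0.5719²/2) = [1.272 + 1]·310.7 = 706 Pa.
Head loss h_f = ΔP/(ρg) = 706/(1900·9.81) = 0.0379 m.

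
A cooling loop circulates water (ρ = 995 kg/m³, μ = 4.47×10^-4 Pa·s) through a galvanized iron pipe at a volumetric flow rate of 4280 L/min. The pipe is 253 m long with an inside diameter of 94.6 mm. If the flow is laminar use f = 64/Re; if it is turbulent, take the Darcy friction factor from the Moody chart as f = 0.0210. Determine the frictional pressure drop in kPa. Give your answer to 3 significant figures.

ΔP ≈ 2880 kPa

Q = 4280 L/min = 4280/60000 = 0.07133 m³/s.
Cross-sectional area A = πD²/4 = π(0.0946)²/4 = 0.007029 m²; mean velocity V = Q/A = 0.07133/0.007029 = 10.15 m/s.
Reynolds number Re = ρVD/μ = 995 · 10.15 · 0.0946 / 0.000447 = 2.137e+06.
Re > 4000 → turbulent; use the Moody-chart value f = 0.0210.
Darcy-Weisbach: ΔP = f(L/D)(ρV²/2) = 0.021·(253/0.0946)·(995·10.15²/2) = 0.021·2674·5.124e+04 = 2.878e+06 Pa.
ΔP = 2.878e+06 Pa = 2880 kPa.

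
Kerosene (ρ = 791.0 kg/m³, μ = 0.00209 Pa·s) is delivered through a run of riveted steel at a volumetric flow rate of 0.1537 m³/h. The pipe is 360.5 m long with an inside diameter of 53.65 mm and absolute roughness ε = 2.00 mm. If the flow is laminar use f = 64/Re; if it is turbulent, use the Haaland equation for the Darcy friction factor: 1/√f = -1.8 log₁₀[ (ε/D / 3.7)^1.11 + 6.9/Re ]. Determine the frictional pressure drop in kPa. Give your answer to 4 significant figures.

Q = 0.1537 m³/h = 0.1537/3600 = 4.269e-05 m³/s.
Cross-sectional area A = πD²/4 = π(0.05365)²/4 = 0.002261 m²; mean velocity V = Q/A = 4.269e-05/0.002261 = 0.01889 m/s.
Reynolds number Re = ρVD/μ = 791 · 0.01889 · 0.05365 / 0.00209 = 383.5.
Re < 2300 → laminar flow, so f = 64/Re = 64/383.5 = 0.1669 (the turbulent correlation is not needed).
Darcy-Weisbach: ΔP = f(L/D)(ρV²/2) = 0.1669·(360.5/0.05365)·(791·0.01889²/2) = 0.1669·6719·0.1411 = 158.2 Pa.
ΔP = 158.2 Pa = 0.1582 kPa.

ΔP ≈ 0.1582 kPa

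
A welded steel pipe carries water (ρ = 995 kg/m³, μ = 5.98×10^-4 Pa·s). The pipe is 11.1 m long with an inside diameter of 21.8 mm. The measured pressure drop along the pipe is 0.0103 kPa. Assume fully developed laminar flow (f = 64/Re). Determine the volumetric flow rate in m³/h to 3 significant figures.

Q ≈ 0.0310 m³/h

For laminar flow, f = 64/Re with Re = ρVD/μ, so Darcy-Weisbach reduces to ΔP = 32μLV/D². Solving for V: V = ΔP·D²/(32μL) = 10.3·(0.0218)²/(32·0.000598·11.1) = 0.02304 m/s.
Check: Re = ρVD/μ = 995·0.02304·0.0218/0.000598 = 835.9 < 2300, so the laminar assumption holds.
Q = V·A = 0.02304·(π/4·0.0218²) = 8.602e-06 m³/s = 0.0310 m³/h.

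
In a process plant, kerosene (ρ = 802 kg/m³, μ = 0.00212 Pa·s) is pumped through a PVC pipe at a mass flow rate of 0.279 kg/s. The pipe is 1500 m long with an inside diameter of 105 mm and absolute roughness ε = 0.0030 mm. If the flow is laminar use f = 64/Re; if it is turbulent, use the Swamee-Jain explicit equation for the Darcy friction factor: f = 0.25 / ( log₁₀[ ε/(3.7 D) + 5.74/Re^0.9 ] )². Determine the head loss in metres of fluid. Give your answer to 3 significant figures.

A = πD²/4 = π(0.105)²/4 = 0.008659 m²; mean velocity V = ṁ/(ρA) = 0.279/(802 · 0.008659) = 0.04018 m/s.
Reynolds number Re = ρVD/μ = 802 · 0.04018 · 0.105 / 0.00212 = 1596.
Re < 2300 → laminar flow, so f = 64/Re = 64/1596 = 0.0401 (the turbulent correlation is not needed).
Darcy-Weisbach: ΔP = f(L/D)(ρV²/2) = 0.0401·(1500/0.105)·(802·0.04018²/2) = 0.0401·1.429e+04·0.6472 = 370.8 Pa.
Head loss h_f = ΔP/(ρg) = 370.8/(802·9.81) = 0.0471 m.

h_f ≈ 0.0471 m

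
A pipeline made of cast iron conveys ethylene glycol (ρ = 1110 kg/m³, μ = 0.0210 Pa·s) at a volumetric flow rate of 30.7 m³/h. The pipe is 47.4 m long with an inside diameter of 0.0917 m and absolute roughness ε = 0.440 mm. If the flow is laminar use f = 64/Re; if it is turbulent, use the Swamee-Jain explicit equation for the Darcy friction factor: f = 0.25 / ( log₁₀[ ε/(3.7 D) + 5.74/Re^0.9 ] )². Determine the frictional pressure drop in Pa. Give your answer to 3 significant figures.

Q = 30.7 m³/h = 30.7/3600 = 0.008528 m³/s.
Cross-sectional area A = πD²/4 = π(0.0917)²/4 = 0.006604 m²; mean velocity V = Q/A = 0.008528/0.006604 = 1.291 m/s.
Reynolds number Re = ρVD/μ = 1110 · 1.291 · 0.0917 / 0.021 = 6259.
Re > 4000 → turbulent. Relative roughness ε/D = 0.00044/0.0917 = 0.0048. Swamee-Jain: f = 0.25/(log₁₀[0.0048/3.7 + 5.74/6259^0.9])² = 0.25/(log₁₀[0.0013 + 0.0022])² = 0.25/(-2.457)² = 0.04143.
Darcy-Weisbach: ΔP = f(L/D)(ρV²/2) = 0.04143·(47.4/0.0917)·(1110·1.291²/2) = 0.04143·516.9·925.4 = 1.982e+04 Pa.

ΔP ≈ 19800 Pa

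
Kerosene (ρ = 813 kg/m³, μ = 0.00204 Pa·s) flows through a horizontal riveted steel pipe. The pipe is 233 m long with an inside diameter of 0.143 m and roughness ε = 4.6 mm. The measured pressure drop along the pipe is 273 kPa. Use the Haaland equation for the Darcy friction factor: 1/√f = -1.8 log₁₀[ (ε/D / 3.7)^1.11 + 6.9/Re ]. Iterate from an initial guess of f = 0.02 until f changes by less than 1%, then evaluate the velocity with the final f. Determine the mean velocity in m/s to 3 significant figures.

Rearranging Darcy-Weisbach: V = √(2·ΔP·D/(f·L·ρ)). With ε/D = 0.0046/0.143 = 0.0322, iterate starting from f = 0.02:
  f = 0.02 → V = √(2·2.73e+05·0.143/(0.02·233·813)) = 4.54 m/s; Re = ρVD/μ = 2.587e+05; f → 0.0591
  f = 0.0591 → V = 2.641 m/s; Re = 1.505e+05; f → 0.05918
Converged (Δf/f < 1%). With the final f = 0.05918: V = √(2·2.73e+05·0.143/(0.05918·233·813)) = 2.639 m/s.

V ≈ 2.64 m/s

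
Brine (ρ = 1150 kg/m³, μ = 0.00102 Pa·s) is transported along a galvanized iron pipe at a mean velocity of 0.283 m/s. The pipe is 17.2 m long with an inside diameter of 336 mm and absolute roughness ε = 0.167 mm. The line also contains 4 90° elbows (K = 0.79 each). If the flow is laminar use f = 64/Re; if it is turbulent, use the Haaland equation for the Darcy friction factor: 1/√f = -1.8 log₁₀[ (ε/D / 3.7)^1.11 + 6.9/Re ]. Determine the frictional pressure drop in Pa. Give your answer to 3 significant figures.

Reynolds number Re = ρVD/μ = 1150 · 0.283 · 0.336 / 0.00102 = 1.072e+05.
Re > 4000 → turbulent. Relative roughness ε/D = 0.000167/0.336 = 0.000497. Haaland: 1/√f = -1.8 log₁₀[(0.000497/3.7)^1.11 + 6.9/1.072e+05] = -1.8 log₁₀[5.04e-05 + 6.44e-05] = 7.092, so f = 0.01988.
Total minor-loss coefficient ΣK = 4·0.79 = 3.16.
ΔP = [f·L/D + ΣK]·(ρV²/2) = [0.01988·17.2/0.336 + 3.16]·(1150·0.283²/2) = [1.018 + 3.16]·46.05 = 192.4 Pa.

ΔP ≈ 192 Pa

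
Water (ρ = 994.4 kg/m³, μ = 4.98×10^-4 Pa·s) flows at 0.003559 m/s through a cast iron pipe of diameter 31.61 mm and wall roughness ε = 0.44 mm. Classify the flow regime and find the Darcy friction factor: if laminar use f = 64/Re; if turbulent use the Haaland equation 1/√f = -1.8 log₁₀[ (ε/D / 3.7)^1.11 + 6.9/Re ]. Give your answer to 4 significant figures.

Re = ρVD/μ = 994.4·0.003559·0.03161/0.000498 = 224.6.
Re < 2300 → laminar, so f = 64/Re = 0.2849 (roughness is irrelevant in laminar flow).

f ≈ 0.2849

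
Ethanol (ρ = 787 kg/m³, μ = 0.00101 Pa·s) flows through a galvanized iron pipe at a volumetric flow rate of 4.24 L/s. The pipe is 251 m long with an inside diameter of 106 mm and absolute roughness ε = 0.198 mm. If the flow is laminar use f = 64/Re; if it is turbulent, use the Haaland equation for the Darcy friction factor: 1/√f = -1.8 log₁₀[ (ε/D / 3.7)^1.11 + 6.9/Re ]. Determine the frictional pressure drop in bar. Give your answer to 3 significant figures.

Q = 4.24 L/s = 4.24/1000 = 0.00424 m³/s.
Cross-sectional area A = πD²/4 = π(0.106)²/4 = 0.008825 m²; mean velocity V = Q/A = 0.00424/0.008825 = 0.4805 m/s.
Reynolds number Re = ρVD/μ = 787 · 0.4805 · 0.106 / 0.00101 = 3.968e+04.
Re > 4000 → turbulent. Relative roughness ε/D = 0.000198/0.106 = 0.00187. Haaland: 1/√f = -1.8 log₁₀[(0.00187/3.7)^1.11 + 6.9/3.968e+04] = -1.8 log₁₀[0.000219 + 0.000174] = 6.13, so f = 0.02661.
Darcy-Weisbach: ΔP = f(L/D)(ρV²/2) = 0.02661·(251/0.106)·(787·0.4805²/2) = 0.02661·2368·90.84 = 5724 Pa.
ΔP = 5724 Pa = 0.0572 bar.

ΔP ≈ 0.0572 bar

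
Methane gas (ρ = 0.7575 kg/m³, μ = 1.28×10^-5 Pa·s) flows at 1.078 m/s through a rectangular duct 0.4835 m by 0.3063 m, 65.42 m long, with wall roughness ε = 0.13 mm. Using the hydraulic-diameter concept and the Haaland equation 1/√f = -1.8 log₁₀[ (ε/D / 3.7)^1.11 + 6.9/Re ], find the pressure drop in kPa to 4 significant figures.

Hydraulic diameter D_h = 4A/P = 4·(0.4835·0.3063)/(2·(0.4835+0.3063)) = 0.5924/1.58 = 0.375 m.
Re = ρVD_h/μ = 0.7575·1.078·0.375/1.28e-05 = 2.392e+04.
ε/D_h = 0.00013/0.375 = 0.000347; Haaland gives 1/√f = -1.8 log₁₀[3.38e-05+0.000288] = 6.285, so f = 0.02531.
ΔP = f(L/D_h)(ρV²/2) = 0.02531·65.42/0.375·0.4401 = 1.943 Pa.
ΔP = 0.001943 kPa.

ΔP ≈ 0.001943 kPa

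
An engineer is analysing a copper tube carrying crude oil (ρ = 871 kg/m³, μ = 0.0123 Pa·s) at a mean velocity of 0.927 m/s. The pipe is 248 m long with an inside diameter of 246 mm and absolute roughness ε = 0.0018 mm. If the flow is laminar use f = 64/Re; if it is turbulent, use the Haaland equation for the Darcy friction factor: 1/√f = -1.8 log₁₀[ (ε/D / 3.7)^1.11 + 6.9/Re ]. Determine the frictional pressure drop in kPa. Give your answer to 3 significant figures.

ΔP ≈ 10.3 kPa

Reynolds number Re = ρVD/μ = 871 · 0.927 · 0.246 / 0.0123 = 1.615e+04.
Re > 4000 → turbulent. Relative roughness ε/D = 1.8e-06/0.246 = 7.32e-06. Haaland: 1/√f = -1.8 log₁₀[(7.32e-06/3.7)^1.11 + 6.9/1.615e+04] = -1.8 log₁₀[4.66e-07 + 0.000427] = 6.064, so f = 0.0272.
Darcy-Weisbach: ΔP = f(L/D)(ρV²/2) = 0.0272·(248/0.246)·(871·0.927²/2) = 0.0272·1008·374.2 = 1.026e+04 Pa.
ΔP = 1.026e+04 Pa = 10.3 kPa.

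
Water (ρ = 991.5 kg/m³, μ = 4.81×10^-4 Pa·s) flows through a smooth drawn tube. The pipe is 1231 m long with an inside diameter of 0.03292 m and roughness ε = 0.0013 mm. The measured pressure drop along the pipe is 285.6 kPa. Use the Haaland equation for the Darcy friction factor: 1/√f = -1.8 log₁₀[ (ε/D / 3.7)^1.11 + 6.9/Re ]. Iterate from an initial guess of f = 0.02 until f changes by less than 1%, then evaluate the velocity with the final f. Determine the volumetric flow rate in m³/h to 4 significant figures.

Q ≈ 2.687 m³/h

Rearranging Darcy-Weisbach: V = √(2·ΔP·D/(f·L·ρ)). With ε/D = 1.3e-06/0.03292 = 3.95e-05, iterate starting from f = 0.02:
  f = 0.02 → V = √(2·2.856e+05·0.03292/(0.02·1231·991.5)) = 0.8777 m/s; Re = ρVD/μ = 5.956e+04; f → 0.02004
Converged (Δf/f < 1%). With the final f = 0.02004: V = √(2·2.856e+05·0.03292/(0.02004·1231·991.5)) = 0.8769 m/s.
Q = V·A = 0.8769·(π/4·0.03292²) = 0.0007464 m³/s = 2.687 m³/h.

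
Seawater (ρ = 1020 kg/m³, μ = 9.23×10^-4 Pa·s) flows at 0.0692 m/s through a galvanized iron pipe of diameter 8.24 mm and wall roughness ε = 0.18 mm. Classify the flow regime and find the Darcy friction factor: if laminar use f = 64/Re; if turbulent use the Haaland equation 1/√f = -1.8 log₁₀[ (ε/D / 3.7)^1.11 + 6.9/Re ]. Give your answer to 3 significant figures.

Re = ρVD/μ = 1020·0.0692·0.00824/0.000923 = 630.1.
Re < 2300 → laminar, so f = 64/Re = 0.1016 (roughness is irrelevant in laminar flow).

f ≈ 0.102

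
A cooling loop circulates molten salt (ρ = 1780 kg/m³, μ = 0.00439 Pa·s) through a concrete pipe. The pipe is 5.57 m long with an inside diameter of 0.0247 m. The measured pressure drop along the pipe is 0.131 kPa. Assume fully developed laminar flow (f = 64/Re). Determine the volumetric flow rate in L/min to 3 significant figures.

Q ≈ 2.94 L/min

For laminar flow, f = 64/Re with Re = ρVD/μ, so Darcy-Weisbach reduces to ΔP = 32μLV/D². Solving for V: V = ΔP·D²/(32μL) = 131·(0.0247)²/(32·0.00439·5.57) = 0.1021 m/s.
Check: Re = ρVD/μ = 1780·0.1021·0.0247/0.00439 = 1023 < 2300, so the laminar assumption holds.
Q = V·A = 0.1021·(π/4·0.0247²) = 4.894e-05 m³/s = 2.94 L/min.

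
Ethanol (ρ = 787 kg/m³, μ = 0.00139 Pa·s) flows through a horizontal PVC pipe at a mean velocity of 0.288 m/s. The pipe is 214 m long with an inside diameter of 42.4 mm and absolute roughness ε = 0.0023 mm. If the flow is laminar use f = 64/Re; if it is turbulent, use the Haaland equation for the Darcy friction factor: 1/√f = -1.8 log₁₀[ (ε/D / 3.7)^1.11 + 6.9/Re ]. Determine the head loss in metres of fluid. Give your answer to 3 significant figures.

Reynolds number Re = ρVD/μ = 787 · 0.288 · 0.0424 / 0.00139 = 6914.
Re > 4000 → turbulent. Relative roughness ε/D = 2.3e-06/0.0424 = 5.42e-05. Haaland: 1/√f = -1.8 log₁₀[(5.42e-05/3.7)^1.11 + 6.9/6914] = -1.8 log₁₀[4.31e-06 + 0.000998] = 5.398, so f = 0.03432.
Darcy-Weisbach: ΔP = f(L/D)(ρV²/2) = 0.03432·(214/0.0424)·(787·0.288²/2) = 0.03432·5047·32.64 = 5653 Pa.
Head loss h_f = ΔP/(ρg) = 5653/(787·9.81) = 0.732 m.

h_f ≈ 0.732 m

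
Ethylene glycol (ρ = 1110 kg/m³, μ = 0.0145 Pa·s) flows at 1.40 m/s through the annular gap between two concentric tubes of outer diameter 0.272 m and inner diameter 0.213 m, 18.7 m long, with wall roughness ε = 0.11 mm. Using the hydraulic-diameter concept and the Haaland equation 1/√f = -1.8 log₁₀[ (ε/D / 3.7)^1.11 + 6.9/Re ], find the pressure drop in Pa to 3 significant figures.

Hydraulic diameter D_h = 4A/P = D_o - D_i = 0.272 - 0.213 = 0.059 m.
Re = ρVD_h/μ = 1110·1.4·0.059/0.0145 = 6323.
ε/D_h = 0.00011/0.059 = 0.00186; Haaland gives 1/√f = -1.8 log₁₀[0.000219+0.00109] = 5.189, so f = 0.03714.
ΔP = f(L/D_h)(ρV²/2) = 0.03714·18.7/0.059·1088 = 1.28e+04 Pa.

ΔP ≈ 12800 Pa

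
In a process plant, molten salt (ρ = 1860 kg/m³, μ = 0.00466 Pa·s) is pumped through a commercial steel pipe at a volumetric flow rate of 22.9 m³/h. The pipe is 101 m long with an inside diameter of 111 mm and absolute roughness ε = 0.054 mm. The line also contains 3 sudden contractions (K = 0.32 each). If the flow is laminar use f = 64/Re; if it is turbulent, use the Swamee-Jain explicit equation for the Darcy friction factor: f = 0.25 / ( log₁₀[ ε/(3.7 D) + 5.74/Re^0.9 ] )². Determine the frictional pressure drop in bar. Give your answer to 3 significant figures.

ΔP ≈ 0.0951 bar

Q = 22.9 m³/h = 22.9/3600 = 0.006361 m³/s.
Cross-sectional area A = πD²/4 = π(0.111)²/4 = 0.009677 m²; mean velocity V = Q/A = 0.006361/0.009677 = 0.6574 m/s.
Reynolds number Re = ρVD/μ = 1860 · 0.6574 · 0.111 / 0.00466 = 2.912e+04.
Re > 4000 → turbulent. Relative roughness ε/D = 5.4e-05/0.111 = 0.000486. Swamee-Jain: f = 0.25/(log₁₀[0.000486/3.7 + 5.74/2.912e+04^0.9])² = 0.25/(log₁₀[0.000131 + 0.000551])² = 0.25/(-3.166)² = 0.02494.
Total minor-loss coefficient ΣK = 3·0.32 = 0.96.
ΔP = [f·L/D + ΣK]·(ρV²/2) = [0.02494·101/0.111 + 0.96]·(1860·0.6574²/2) = [22.69 + 0.96]·401.9 = 9506 Pa.
ΔP = 9506 Pa = 0.0951 bar.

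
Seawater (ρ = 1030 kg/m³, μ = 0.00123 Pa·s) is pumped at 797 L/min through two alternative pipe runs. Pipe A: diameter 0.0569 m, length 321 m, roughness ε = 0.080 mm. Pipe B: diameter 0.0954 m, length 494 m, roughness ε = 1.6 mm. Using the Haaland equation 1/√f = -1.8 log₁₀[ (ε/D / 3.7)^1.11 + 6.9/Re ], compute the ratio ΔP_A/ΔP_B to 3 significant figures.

Pipe A: V = Q/A = 0.01328/0.002543 = 5.224 m/s; Re = 2.489e+05; ε/D = 0.00141; Haaland → f = 0.02222; ΔP_A = f(L/D)(ρV²/2) = 1.762e+06 Pa.
Pipe B: V = Q/A = 0.01328/0.007148 = 1.858 m/s; Re = 1.485e+05; ε/D = 0.0168; Haaland → f = 0.04589; ΔP_B = f(L/D)(ρV²/2) = 4.226e+05 Pa.
ΔP_A/ΔP_B = 1.762e+06/4.226e+05 = 4.17.

ΔP_A/ΔP_B ≈ 4.17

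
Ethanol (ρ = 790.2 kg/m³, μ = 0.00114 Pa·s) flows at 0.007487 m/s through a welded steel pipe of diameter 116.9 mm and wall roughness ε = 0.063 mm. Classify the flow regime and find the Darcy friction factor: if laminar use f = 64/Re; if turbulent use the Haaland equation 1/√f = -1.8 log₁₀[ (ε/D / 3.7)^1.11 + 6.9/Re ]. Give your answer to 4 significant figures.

Re = ρVD/μ = 790.2·0.007487·0.1169/0.00114 = 606.7.
Re < 2300 → laminar, so f = 64/Re = 0.1055 (roughness is irrelevant in laminar flow).

f ≈ 0.1055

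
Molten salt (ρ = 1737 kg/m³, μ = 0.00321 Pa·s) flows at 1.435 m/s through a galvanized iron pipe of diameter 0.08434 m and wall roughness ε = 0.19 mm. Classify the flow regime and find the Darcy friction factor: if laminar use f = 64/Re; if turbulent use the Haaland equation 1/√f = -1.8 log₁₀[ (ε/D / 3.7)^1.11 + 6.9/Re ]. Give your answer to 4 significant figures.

f ≈ 0.02630

Re = ρVD/μ = 1737·1.435·0.08434/0.00321 = 6.549e+04.
Re > 4000 → turbulent. ε/D = 0.00019/0.08434 = 0.00225; Haaland: 1/√f = -1.8 log₁₀[0.00027 + 0.000105] = 6.167, so f = 0.0263.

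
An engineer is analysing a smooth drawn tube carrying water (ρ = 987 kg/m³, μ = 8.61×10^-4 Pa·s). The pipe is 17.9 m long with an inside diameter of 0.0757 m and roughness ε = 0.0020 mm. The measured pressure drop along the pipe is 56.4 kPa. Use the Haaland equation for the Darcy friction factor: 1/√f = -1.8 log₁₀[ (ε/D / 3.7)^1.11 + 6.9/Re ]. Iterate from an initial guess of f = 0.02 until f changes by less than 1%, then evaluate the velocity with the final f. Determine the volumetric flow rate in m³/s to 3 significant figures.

Q ≈ 0.0271 m³/s

Rearranging Darcy-Weisbach: V = √(2·ΔP·D/(f·L·ρ)). With ε/D = 2e-06/0.0757 = 2.64e-05, iterate starting from f = 0.02:
  f = 0.02 → V = √(2·5.64e+04·0.0757/(0.02·17.9·987)) = 4.916 m/s; Re = ρVD/μ = 4.266e+05; f → 0.01373
  f = 0.01373 → V = 5.934 m/s; Re = 5.149e+05; f → 0.01332
  f = 0.01332 → V = 6.024 m/s; Re = 5.228e+05; f → 0.01329
Converged (Δf/f < 1%). With the final f = 0.01329: V = √(2·5.64e+04·0.0757/(0.01329·17.9·987)) = 6.032 m/s.
Q = V·A = 6.032·(π/4·0.0757²) = 0.02715 m³/s = 0.0271 m³/s.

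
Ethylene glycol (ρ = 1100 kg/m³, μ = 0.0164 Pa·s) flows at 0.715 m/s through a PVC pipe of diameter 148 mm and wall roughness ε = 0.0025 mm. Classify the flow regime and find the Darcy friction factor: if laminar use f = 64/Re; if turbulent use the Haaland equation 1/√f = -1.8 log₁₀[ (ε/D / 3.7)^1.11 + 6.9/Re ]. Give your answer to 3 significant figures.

f ≈ 0.0340

Re = ρVD/μ = 1100·0.715·0.148/0.0164 = 7098.
Re > 4000 → turbulent. ε/D = 2.5e-06/0.148 = 1.69e-05; Haaland: 1/√f = -1.8 log₁₀[1.18e-06 + 0.000972] = 5.421, so f = 0.03403.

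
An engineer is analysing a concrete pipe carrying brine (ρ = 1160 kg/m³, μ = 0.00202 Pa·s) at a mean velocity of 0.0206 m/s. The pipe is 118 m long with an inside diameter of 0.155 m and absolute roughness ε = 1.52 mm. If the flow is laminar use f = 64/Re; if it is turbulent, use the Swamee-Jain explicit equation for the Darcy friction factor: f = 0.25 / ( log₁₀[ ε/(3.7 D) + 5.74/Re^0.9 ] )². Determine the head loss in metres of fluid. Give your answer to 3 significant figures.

Reynolds number Re = ρVD/μ = 1160 · 0.0206 · 0.155 / 0.00202 = 1834.
Re < 2300 → laminar flow, so f = 64/Re = 64/1834 = 0.0349 (the turbulent correlation is not needed).
Darcy-Weisbach: ΔP = f(L/D)(ρV²/2) = 0.0349·(118/0.155)·(1160·0.0206²/2) = 0.0349·761.3·0.2461 = 6.54 Pa.
Head loss h_f = ΔP/(ρg) = 6.54/(1160·9.81) = 5.75×10^-4 m.

h_f ≈ 5.75×10^-4 m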